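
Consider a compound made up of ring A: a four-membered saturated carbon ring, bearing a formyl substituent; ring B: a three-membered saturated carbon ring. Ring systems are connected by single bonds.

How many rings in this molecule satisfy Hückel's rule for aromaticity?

Ring A has only sp³ atoms, so it is not fully conjugated — not aromatic (cyclobutane).
Ring B has only sp³ atoms, so it is not fully conjugated — not aromatic (cyclopropane).
No ring is aromatic. Total: 0.

0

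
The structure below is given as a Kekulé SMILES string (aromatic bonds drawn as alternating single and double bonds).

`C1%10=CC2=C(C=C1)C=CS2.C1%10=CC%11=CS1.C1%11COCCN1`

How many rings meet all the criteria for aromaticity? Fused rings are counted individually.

3

The SMILES encodes a six-membered carbon ring with three alternating C=C double bonds, fused to a five-membered ring containing one sulfur and two C=C double bonds; a five-membered ring of four carbons and one sulfur, with two C=C double bonds; a six-membered saturated ring with an oxygen and an N–H nitrogen at positions 1 and 4.
The fused 6/5-membered bicyclic (with one sulfur) is a single π system with 9 sp² atoms and 10 π electrons from ring double bonds plus a heteroatom lone pair. 10 = 4(2)+2, so the system is aromatic and both rings count as aromatic (benzothiophene).
The 5-membered ring with one sulfur has a continuous p-orbital overlap around the ring; 2 ring double bonds (4 π electrons) plus a heteroatom lone pair (2) give 6 π electrons. 6 = 4(1)+2, so it is aromatic (thiophene).
The 6-membered ring with one oxygen and one N–H (1,4) has only sp³ atoms, so it is not fully conjugated — not aromatic (morpholine).
3 of the 4 rings are aromatic. Total: 3.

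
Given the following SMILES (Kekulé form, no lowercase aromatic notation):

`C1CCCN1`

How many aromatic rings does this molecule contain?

The SMILES encodes a five-membered saturated ring of four carbons and one N–H nitrogen.
The 5-membered ring with one N–H has only sp³ atoms, so it is not fully conjugated — not aromatic (pyrrolidine).

0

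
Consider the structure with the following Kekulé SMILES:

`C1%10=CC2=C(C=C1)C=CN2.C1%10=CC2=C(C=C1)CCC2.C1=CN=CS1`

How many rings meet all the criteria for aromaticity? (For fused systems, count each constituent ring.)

4

The SMILES encodes a six-membered carbon ring with three alternating C=C double bonds, fused to a five-membered ring containing one N–H nitrogen and two C=C double bonds; a six-membered carbon ring with three alternating C=C double bonds, fused to a saturated five-membered carbon ring; a five-membered ring with a sulfur at position 1 and a nitrogen at position 3 (in a C=N bond), with two double bonds.
The fused 6/5-membered bicyclic (with one N–H) is a single π system with 9 sp² atoms and 10 π electrons from ring double bonds plus a heteroatom lone pair. 10 = 4(2)+2, so the system is aromatic and both rings count as aromatic (indole).
The 6-membered ring is planar and fully conjugated; 3 ring double bonds give 6 π electrons. Since 6 = 4n+2 (n=1), it is aromatic (benzene ring).
The 5-membered ring has three sp³ carbons, so it is not fully conjugated — not aromatic (cyclopentane ring).
The 5-membered ring with one sulfur and one =N– is planar and fully conjugated; 2 ring double bonds (4 π electrons) plus a heteroatom lone pair (2) give 6 π electrons. Since 6 = 4n+2 (n=1), it is aromatic (thiazole).
4 of the 5 rings are aromatic. Total: 4.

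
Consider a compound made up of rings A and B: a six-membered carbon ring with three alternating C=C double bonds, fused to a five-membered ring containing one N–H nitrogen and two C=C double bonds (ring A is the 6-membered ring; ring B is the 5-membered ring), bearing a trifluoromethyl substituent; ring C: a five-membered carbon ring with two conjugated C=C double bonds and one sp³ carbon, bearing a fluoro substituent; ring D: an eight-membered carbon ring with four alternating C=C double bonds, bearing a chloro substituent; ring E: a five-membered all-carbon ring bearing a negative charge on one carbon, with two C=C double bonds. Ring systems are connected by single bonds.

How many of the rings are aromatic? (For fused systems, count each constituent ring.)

3

Rings A and B form a fused bicyclic system (with one N–H) with 9 sp² atoms and 10 π electrons from ring double bonds plus a heteroatom lone pair. 10 = 4(2)+2, so the system is aromatic and both rings count as aromatic (indole).
Ring C has one sp³ carbon, so it is not fully conjugated — not aromatic (cyclopentadiene).
Ring D has only sp² ring atoms; a planar conformation would have a fully conjugated π system of 8 electrons. But 8 = 4(2), which is 4n not 4n+2, so ring D is not aromatic (cyclooctatetraene) — cyclooctatetraene distorts into a non-planar tub to avoid antiaromaticity.
Ring E is fully conjugated (every ring atom contributes a p orbital); 2 ring double bonds (4 π electrons) plus the carbanion lone pair (2) give 6 π electrons. 6 = 4(1)+2, so ring E is aromatic (cyclopentadienyl anion).
Aromatic: A, B, E. Total: 3.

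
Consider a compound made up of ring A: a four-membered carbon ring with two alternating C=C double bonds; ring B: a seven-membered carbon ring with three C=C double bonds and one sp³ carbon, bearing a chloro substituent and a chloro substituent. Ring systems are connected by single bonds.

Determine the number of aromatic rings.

0

Ring A has only sp² ring atoms; a planar conformation would have a fully conjugated π system of 4 electrons. But 4 = 4(1), which is 4n not 4n+2, so ring A is not aromatic (cyclobutadiene) — cyclobutadiene is antiaromatic and distorts to a rectangle.
Ring B has one sp³ carbon, so it is not fully conjugated — not aromatic (cycloheptatriene).
No ring is aromatic. Total: 0.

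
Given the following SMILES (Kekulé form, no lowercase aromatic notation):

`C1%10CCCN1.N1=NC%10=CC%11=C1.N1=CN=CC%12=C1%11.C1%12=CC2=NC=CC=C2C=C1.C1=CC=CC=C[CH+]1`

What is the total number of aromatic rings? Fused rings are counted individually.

The SMILES encodes a five-membered saturated ring of four carbons and one N–H nitrogen; a six-membered ring with two adjacent nitrogens and three alternating double bonds; a six-membered ring with nitrogens at positions 1 and 3 and three alternating double bonds; two fused six-membered rings, each with three alternating double bonds; one ring is all carbon and the other has one ring nitrogen; a seven-membered all-carbon ring bearing a positive charge on one carbon, with three C=C double bonds.
The 5-membered ring with one N–H has only sp³ atoms, so it is not fully conjugated — not aromatic (pyrrolidine).
The 6-membered ring with two nitrogens (1,2) is planar and fully conjugated; 3 ring double bonds give 6 π electrons. 6 = 4(1)+2, so it is aromatic (pyridazine).
The 6-membered ring with two nitrogens (1,3) is planar and fully conjugated; 3 ring double bonds give 6 π electrons. 6 = 4(1)+2, so it is aromatic (pyrimidine).
The fused 6/6-membered bicyclic (with one nitrogen) is a single π system with 10 sp² atoms and 10 π electrons from ring double bonds. 10 = 4(2)+2, so the system is aromatic and both rings count as aromatic (quinoline).
The 7-membered ring is planar and fully conjugated; 3 ring double bonds (6 π electrons) plus the carbocation's empty p orbital (0, but keeps the ring conjugated) give 6 π electrons. 6 = 4(1)+2, so it is aromatic (tropylium cation).
5 of the 6 rings are aromatic. Total: 5.

5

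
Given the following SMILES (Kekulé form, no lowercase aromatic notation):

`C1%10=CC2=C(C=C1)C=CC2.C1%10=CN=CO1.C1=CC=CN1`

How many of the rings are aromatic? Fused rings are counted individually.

3

The SMILES encodes a six-membered carbon ring with three alternating C=C double bonds, fused to a five-membered carbon ring containing one C=C double bond and one sp³ carbon; a five-membered ring with an oxygen at position 1 and a nitrogen at position 3 (in a C=N bond), with two double bonds; a five-membered ring of four carbons and one nitrogen bearing a hydrogen, with two C=C double bonds.
The 6-membered ring has a continuous p-orbital overlap around the ring; 3 ring double bonds give 6 π electrons. Since 6 = 4n+2 (n=1), it is aromatic (benzene ring).
The 5-membered ring has one sp³ carbon, so it is not fully conjugated — not aromatic (cyclopentene ring).
The 5-membered ring with one oxygen and one =N– has a continuous p-orbital overlap around the ring; 2 ring double bonds (4 π electrons) plus a heteroatom lone pair (2) give 6 π electrons. 6 = 4(1)+2, so it is aromatic (oxazole).
The 5-membered ring with one N–H is fully conjugated (every ring atom contributes a p orbital); 2 ring double bonds (4 π electrons) plus a heteroatom lone pair (2) give 6 π electrons. 6 = 4(1)+2, so it is aromatic (pyrrole).
3 of the 4 rings are aromatic. Total: 3.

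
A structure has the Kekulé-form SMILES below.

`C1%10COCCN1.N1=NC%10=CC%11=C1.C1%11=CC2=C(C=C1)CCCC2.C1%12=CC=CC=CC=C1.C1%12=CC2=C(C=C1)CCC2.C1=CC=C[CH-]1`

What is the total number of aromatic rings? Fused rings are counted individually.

The SMILES encodes a six-membered saturated ring with an oxygen and an N–H nitrogen at positions 1 and 4; a six-membered ring with two adjacent nitrogens and three alternating double bonds; a six-membered carbon ring with three alternating C=C double bonds, fused to a saturated six-membered carbon ring; an eight-membered carbon ring with four alternating C=C double bonds; a six-membered carbon ring with three alternating C=C double bonds, fused to a saturated five-membered carbon ring; a five-membered all-carbon ring bearing a negative charge on one carbon, with two C=C double bonds.
The 6-membered ring with one oxygen and one N–H (1,4) has only sp³ atoms, so it is not fully conjugated — not aromatic (morpholine).
The 6-membered ring with two nitrogens (1,2) is planar and fully conjugated; 3 ring double bonds give 6 π electrons. That satisfies 4n+2 with n=1, so it is aromatic (pyridazine).
The 6-membered ring is fully conjugated (every ring atom contributes a p orbital); 3 ring double bonds give 6 π electrons. That satisfies 4n+2 with n=1, so it is aromatic (benzene ring).
The second 6-membered ring has four sp³ carbons, so it is not fully conjugated — not aromatic (cyclohexane ring).
The 8-membered ring has only sp² ring atoms; a planar conformation would have a fully conjugated π system of 8 electrons. But 8 = 4(2), which is 4n not 4n+2, so it is not aromatic (cyclooctatetraene) — cyclooctatetraene distorts into a non-planar tub to avoid antiaromaticity.
The third 6-membered ring has a continuous p-orbital overlap around the ring; 3 ring double bonds give 6 π electrons. 6 = 4(1)+2, so it is aromatic (benzene ring).
The 5-membered ring has three sp³ carbons, so it is not fully conjugated — not aromatic (cyclopentane ring).
The second 5-membered ring is planar and fully conjugated; 2 ring double bonds (4 π electrons) plus the carbanion lone pair (2) give 6 π electrons. 6 = 4(1)+2, so it is aromatic (cyclopentadienyl anion).
4 of the 8 rings are aromatic. Total: 4.

4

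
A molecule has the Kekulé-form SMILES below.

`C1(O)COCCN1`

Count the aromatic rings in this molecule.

The SMILES encodes a six-membered saturated ring with an oxygen and an N–H nitrogen at positions 1 and 4.
The 6-membered ring with one oxygen and one N–H (1,4) has only sp³ atoms, so it is not fully conjugated — not aromatic (morpholine).

0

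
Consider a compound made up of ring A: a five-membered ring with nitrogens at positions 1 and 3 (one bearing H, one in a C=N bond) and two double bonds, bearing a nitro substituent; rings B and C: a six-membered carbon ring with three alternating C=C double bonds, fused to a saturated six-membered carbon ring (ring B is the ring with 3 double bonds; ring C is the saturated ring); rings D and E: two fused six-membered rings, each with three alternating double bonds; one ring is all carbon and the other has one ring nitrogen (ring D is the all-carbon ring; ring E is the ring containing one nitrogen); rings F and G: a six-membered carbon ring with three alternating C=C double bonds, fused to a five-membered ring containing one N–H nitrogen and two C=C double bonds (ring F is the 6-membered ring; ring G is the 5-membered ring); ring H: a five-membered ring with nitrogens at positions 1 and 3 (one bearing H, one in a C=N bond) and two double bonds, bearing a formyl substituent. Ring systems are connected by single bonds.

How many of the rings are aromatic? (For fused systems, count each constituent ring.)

7

Ring A is planar and fully conjugated; 2 ring double bonds (4 π electrons) plus a heteroatom lone pair (2) give 6 π electrons. 6 = 4(1)+2, so ring A is aromatic (imidazole).
Ring B has a continuous p-orbital overlap around the ring; 3 ring double bonds give 6 π electrons. That satisfies 4n+2 with n=1, so ring B is aromatic (benzene ring).
Ring C has four sp³ carbons, so it is not fully conjugated — not aromatic (cyclohexane ring).
Rings D and E form a fused bicyclic system (with one nitrogen) with 10 sp² atoms and 10 π electrons from ring double bonds. 10 = 4(2)+2, so the system is aromatic and both rings count as aromatic (quinoline).
Rings F and G form a fused bicyclic system (with one N–H) with 9 sp² atoms and 10 π electrons from ring double bonds plus a heteroatom lone pair. 10 = 4(2)+2, so the system is aromatic and both rings count as aromatic (indole).
Ring H is planar and fully conjugated; 2 ring double bonds (4 π electrons) plus a heteroatom lone pair (2) give 6 π electrons. 6 = 4(1)+2, so ring H is aromatic (imidazole).
Aromatic: A, B, D, E, F, G, H. Total: 7.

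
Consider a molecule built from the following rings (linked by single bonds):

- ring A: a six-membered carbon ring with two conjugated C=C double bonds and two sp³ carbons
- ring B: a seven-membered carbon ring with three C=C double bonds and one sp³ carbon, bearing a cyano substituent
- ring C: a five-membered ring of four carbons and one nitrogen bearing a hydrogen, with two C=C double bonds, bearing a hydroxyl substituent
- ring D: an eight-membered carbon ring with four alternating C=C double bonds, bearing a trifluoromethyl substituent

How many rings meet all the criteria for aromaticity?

1

Ring A has two sp³ carbons, so it is not fully conjugated — not aromatic (1,3-cyclohexadiene).
Ring B has one sp³ carbon, so it is not fully conjugated — not aromatic (cycloheptatriene).
Ring C is planar and fully conjugated; 2 ring double bonds (4 π electrons) plus a heteroatom lone pair (2) give 6 π electrons. 6 = 4(1)+2, so ring C is aromatic (pyrrole).
Ring D has only sp² ring atoms; a planar conformation would have a fully conjugated π system of 8 electrons. But 8 = 4(2), which is 4n not 4n+2, so ring D is not aromatic (cyclooctatetraene) — cyclooctatetraene distorts into a non-planar tub to avoid antiaromaticity.
Aromatic: C. Total: 1.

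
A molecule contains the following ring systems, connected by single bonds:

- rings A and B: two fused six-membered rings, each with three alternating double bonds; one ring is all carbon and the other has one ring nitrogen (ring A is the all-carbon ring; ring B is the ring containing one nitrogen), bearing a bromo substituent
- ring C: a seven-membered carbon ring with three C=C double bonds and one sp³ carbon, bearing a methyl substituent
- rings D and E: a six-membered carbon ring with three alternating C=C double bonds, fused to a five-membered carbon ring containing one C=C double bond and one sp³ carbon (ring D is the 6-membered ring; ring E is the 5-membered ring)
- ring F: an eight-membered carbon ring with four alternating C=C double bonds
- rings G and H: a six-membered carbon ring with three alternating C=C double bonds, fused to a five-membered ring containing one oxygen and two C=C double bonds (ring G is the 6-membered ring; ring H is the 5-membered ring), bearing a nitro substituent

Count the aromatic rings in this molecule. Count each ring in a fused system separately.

Rings A and B form a fused bicyclic system (with one nitrogen) with 10 sp² atoms and 10 π electrons from ring double bonds. 10 = 4(2)+2, so the system is aromatic and both rings count as aromatic (quinoline).
Ring C has one sp³ carbon, so it is not fully conjugated — not aromatic (cycloheptatriene).
Ring D has a continuous p-orbital overlap around the ring; 3 ring double bonds give 6 π electrons. 6 = 4(1)+2, so ring D is aromatic (benzene ring).
Ring E has one sp³ carbon, so it is not fully conjugated — not aromatic (cyclopentene ring).
Ring F has only sp² ring atoms; a planar conformation would have a fully conjugated π system of 8 electrons. But 8 = 4(2), which is 4n not 4n+2, so ring F is not aromatic (cyclooctatetraene) — cyclooctatetraene distorts into a non-planar tub to avoid antiaromaticity.
Rings G and H form a fused bicyclic system (with one oxygen) with 9 sp² atoms and 10 π electrons from ring double bonds plus a heteroatom lone pair. 10 = 4(2)+2, so the system is aromatic and both rings count as aromatic (benzofuran).
Aromatic: A, B, D, G, H. Total: 5.

5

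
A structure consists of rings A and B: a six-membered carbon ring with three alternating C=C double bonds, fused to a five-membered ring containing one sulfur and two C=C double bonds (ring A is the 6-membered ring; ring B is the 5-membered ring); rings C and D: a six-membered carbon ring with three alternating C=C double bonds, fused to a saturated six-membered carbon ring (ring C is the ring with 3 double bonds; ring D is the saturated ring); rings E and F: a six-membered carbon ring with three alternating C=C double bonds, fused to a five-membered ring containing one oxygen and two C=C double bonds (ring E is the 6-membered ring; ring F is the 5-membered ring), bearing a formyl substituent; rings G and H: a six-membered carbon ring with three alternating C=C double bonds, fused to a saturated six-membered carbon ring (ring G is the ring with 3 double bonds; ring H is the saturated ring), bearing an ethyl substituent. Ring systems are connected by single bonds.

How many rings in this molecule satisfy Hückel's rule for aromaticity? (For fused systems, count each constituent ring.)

Rings A and B form a fused bicyclic system (with one sulfur) with 9 sp² atoms and 10 π electrons from ring double bonds plus a heteroatom lone pair. 10 = 4(2)+2, so the system is aromatic and both rings count as aromatic (benzothiophene).
Ring C is planar and fully conjugated; 3 ring double bonds give 6 π electrons. That satisfies 4n+2 with n=1, so ring C is aromatic (benzene ring).
Ring D has four sp³ carbons, so it is not fully conjugated — not aromatic (cyclohexane ring).
Rings E and F form a fused bicyclic system (with one oxygen) with 9 sp² atoms and 10 π electrons from ring double bonds plus a heteroatom lone pair. 10 = 4(2)+2, so the system is aromatic and both rings count as aromatic (benzofuran).
Ring G has a continuous p-orbital overlap around the ring; 3 ring double bonds give 6 π electrons. Since 6 = 4n+2 (n=1), ring G is aromatic (benzene ring).
Ring H has four sp³ carbons, so it is not fully conjugated — not aromatic (cyclohexane ring).
Aromatic: A, B, C, E, F, G. Total: 6.

6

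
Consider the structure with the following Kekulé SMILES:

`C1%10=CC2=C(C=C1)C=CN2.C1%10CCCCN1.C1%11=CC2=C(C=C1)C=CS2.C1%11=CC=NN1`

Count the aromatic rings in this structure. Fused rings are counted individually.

5

The SMILES encodes a six-membered carbon ring with three alternating C=C double bonds, fused to a five-membered ring containing one N–H nitrogen and two C=C double bonds; a six-membered saturated ring of five carbons and one N–H nitrogen; a six-membered carbon ring with three alternating C=C double bonds, fused to a five-membered ring containing one sulfur and two C=C double bonds; a five-membered ring with two adjacent nitrogens (one bearing H, one in a double bond) and two double bonds.
The fused 6/5-membered bicyclic (with one N–H) is a single π system with 9 sp² atoms and 10 π electrons from ring double bonds plus a heteroatom lone pair. 10 = 4(2)+2, so the system is aromatic and both rings count as aromatic (indole).
The 6-membered ring with one N–H has only sp³ atoms, so it is not fully conjugated — not aromatic (piperidine).
The fused 6/5-membered bicyclic (with one sulfur) is a single π system with 9 sp² atoms and 10 π electrons from ring double bonds plus a heteroatom lone pair. 10 = 4(2)+2, so the system is aromatic and both rings count as aromatic (benzothiophene).
The 5-membered ring with two adjacent nitrogens (one N–H, one =N–) is fully conjugated (every ring atom contributes a p orbital); 2 ring double bonds (4 π electrons) plus a heteroatom lone pair (2) give 6 π electrons. That satisfies 4n+2 with n=1, so it is aromatic (pyrazole).
5 of the 6 rings are aromatic. Total: 5.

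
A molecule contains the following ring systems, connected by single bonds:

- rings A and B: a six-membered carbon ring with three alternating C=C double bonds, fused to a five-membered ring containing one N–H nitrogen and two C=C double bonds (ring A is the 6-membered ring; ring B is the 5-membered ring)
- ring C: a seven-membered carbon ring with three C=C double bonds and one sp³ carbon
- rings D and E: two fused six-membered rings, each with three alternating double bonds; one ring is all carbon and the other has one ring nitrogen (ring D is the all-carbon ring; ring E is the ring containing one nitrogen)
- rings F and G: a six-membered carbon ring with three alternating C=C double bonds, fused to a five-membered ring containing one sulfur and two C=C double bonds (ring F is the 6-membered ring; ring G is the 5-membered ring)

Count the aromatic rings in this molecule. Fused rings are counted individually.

6

Rings A and B form a fused bicyclic system (with one N–H) with 9 sp² atoms and 10 π electrons from ring double bonds plus a heteroatom lone pair. 10 = 4(2)+2, so the system is aromatic and both rings count as aromatic (indole).
Ring C has one sp³ carbon, so it is not fully conjugated — not aromatic (cycloheptatriene).
Rings D and E form a fused bicyclic system (with one nitrogen) with 10 sp² atoms and 10 π electrons from ring double bonds. 10 = 4(2)+2, so the system is aromatic and both rings count as aromatic (quinoline).
Rings F and G form a fused bicyclic system (with one sulfur) with 9 sp² atoms and 10 π electrons from ring double bonds plus a heteroatom lone pair. 10 = 4(2)+2, so the system is aromatic and both rings count as aromatic (benzothiophene).
Aromatic: A, B, D, E, F, G. Total: 6.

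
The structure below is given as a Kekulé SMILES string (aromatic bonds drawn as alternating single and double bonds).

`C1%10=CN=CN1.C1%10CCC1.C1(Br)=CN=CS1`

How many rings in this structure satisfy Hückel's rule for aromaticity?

2

The SMILES encodes a five-membered ring with nitrogens at positions 1 and 3 (one bearing H, one in a C=N bond) and two double bonds; a four-membered saturated carbon ring; a five-membered ring with a sulfur at position 1 and a nitrogen at position 3 (in a C=N bond), with two double bonds.
The 5-membered ring with two nitrogens (one N–H, one =N–) is fully conjugated (every ring atom contributes a p orbital); 2 ring double bonds (4 π electrons) plus a heteroatom lone pair (2) give 6 π electrons. That satisfies 4n+2 with n=1, so it is aromatic (imidazole).
The 4-membered ring has only sp³ atoms, so it is not fully conjugated — not aromatic (cyclobutane).
The 5-membered ring with one sulfur and one =N– is fully conjugated (every ring atom contributes a p orbital); 2 ring double bonds (4 π electrons) plus a heteroatom lone pair (2) give 6 π electrons. Since 6 = 4n+2 (n=1), it is aromatic (thiazole).
2 of the 3 rings are aromatic. Total: 2.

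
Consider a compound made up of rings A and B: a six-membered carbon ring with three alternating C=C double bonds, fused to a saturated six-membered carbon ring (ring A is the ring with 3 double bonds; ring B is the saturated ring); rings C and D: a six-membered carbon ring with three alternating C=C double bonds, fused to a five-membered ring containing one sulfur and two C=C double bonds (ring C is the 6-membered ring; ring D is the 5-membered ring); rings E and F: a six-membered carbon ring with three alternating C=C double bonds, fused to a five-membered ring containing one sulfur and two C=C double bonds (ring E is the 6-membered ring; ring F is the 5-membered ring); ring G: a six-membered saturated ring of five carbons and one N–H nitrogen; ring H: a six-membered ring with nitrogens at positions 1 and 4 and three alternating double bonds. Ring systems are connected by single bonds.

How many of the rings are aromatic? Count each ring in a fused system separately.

Ring A is planar and fully conjugated; 3 ring double bonds give 6 π electrons. 6 = 4(1)+2, so ring A is aromatic (benzene ring).
Ring B has four sp³ carbons, so it is not fully conjugated — not aromatic (cyclohexane ring).
Rings C and D form a fused bicyclic system (with one sulfur) with 9 sp² atoms and 10 π electrons from ring double bonds plus a heteroatom lone pair. 10 = 4(2)+2, so the system is aromatic and both rings count as aromatic (benzothiophene).
Rings E and F form a fused bicyclic system (with one sulfur) with 9 sp² atoms and 10 π electrons from ring double bonds plus a heteroatom lone pair. 10 = 4(2)+2, so the system is aromatic and both rings count as aromatic (benzothiophene).
Ring G has only sp³ atoms, so it is not fully conjugated — not aromatic (piperidine).
Ring H is planar and fully conjugated; 3 ring double bonds give 6 π electrons. 6 = 4(1)+2, so ring H is aromatic (pyrazine).
Aromatic: A, C, D, E, F, H. Total: 6.

6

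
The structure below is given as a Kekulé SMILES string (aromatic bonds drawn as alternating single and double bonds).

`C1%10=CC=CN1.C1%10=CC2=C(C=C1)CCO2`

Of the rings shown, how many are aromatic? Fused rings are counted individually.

The SMILES encodes a five-membered ring of four carbons and one nitrogen bearing a hydrogen, with two C=C double bonds; a six-membered carbon ring with three alternating C=C double bonds, fused to a five-membered ring containing one oxygen and two sp³ carbons.
The 5-membered ring with one N–H has a continuous p-orbital overlap around the ring; 2 ring double bonds (4 π electrons) plus a heteroatom lone pair (2) give 6 π electrons. That satisfies 4n+2 with n=1, so it is aromatic (pyrrole).
The 6-membered ring is fully conjugated (every ring atom contributes a p orbital); 3 ring double bonds give 6 π electrons. That satisfies 4n+2 with n=1, so it is aromatic (benzene ring).
The 5-membered ring with one oxygen has two sp³ carbons, so it is not fully conjugated — not aromatic (oxolane ring).
2 of the 3 rings are aromatic. Total: 2.

2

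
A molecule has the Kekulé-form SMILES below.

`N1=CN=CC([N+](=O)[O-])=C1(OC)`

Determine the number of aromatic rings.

The SMILES encodes a six-membered ring with nitrogens at positions 1 and 3 and three alternating double bonds.
The 6-membered ring with two nitrogens (1,3) is fully conjugated (every ring atom contributes a p orbital); 3 ring double bonds give 6 π electrons. That satisfies 4n+2 with n=1, so it is aromatic (pyrimidine).

1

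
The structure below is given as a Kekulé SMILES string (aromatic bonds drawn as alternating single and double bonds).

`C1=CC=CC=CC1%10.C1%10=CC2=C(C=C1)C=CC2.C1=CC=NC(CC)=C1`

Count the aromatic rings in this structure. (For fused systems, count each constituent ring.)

2

The SMILES encodes a seven-membered carbon ring with three C=C double bonds and one sp³ carbon; a six-membered carbon ring with three alternating C=C double bonds, fused to a five-membered carbon ring containing one C=C double bond and one sp³ carbon; a six-membered ring of five carbons and one nitrogen with three alternating double bonds.
The 7-membered ring has one sp³ carbon, so it is not fully conjugated — not aromatic (cycloheptatriene).
The 6-membered ring is fully conjugated (every ring atom contributes a p orbital); 3 ring double bonds give 6 π electrons. That satisfies 4n+2 with n=1, so it is aromatic (benzene ring).
The 5-membered ring has one sp³ carbon, so it is not fully conjugated — not aromatic (cyclopentene ring).
The 6-membered ring with one nitrogen is planar and fully conjugated; 3 ring double bonds give 6 π electrons. 6 = 4(1)+2, so it is aromatic (pyridine).
2 of the 4 rings are aromatic. Total: 2.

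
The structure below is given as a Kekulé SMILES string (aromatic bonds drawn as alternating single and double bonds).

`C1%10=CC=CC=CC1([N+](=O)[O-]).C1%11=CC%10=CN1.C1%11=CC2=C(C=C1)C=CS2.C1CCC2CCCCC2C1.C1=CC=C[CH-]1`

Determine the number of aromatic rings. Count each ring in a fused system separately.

The SMILES encodes a seven-membered carbon ring with three C=C double bonds and one sp³ carbon; a five-membered ring of four carbons and one nitrogen bearing a hydrogen, with two C=C double bonds; a six-membered carbon ring with three alternating C=C double bonds, fused to a five-membered ring containing one sulfur and two C=C double bonds; two fused six-membered saturated carbon rings; a five-membered all-carbon ring bearing a negative charge on one carbon, with two C=C double bonds.
The 7-membered ring has one sp³ carbon, so it is not fully conjugated — not aromatic (cycloheptatriene).
The 5-membered ring with one N–H is planar and fully conjugated; 2 ring double bonds (4 π electrons) plus a heteroatom lone pair (2) give 6 π electrons. Since 6 = 4n+2 (n=1), it is aromatic (pyrrole).
The fused 6/5-membered bicyclic (with one sulfur) is a single π system with 9 sp² atoms and 10 π electrons from ring double bonds plus a heteroatom lone pair. 10 = 4(2)+2, so the system is aromatic and both rings count as aromatic (benzothiophene).
The 6-membered ring has only sp³ atoms, so it is not fully conjugated — not aromatic (cyclohexane ring).
The second 6-membered ring has only sp³ atoms, so it is not fully conjugated — not aromatic (cyclohexane ring).
The 5-membered ring is fully conjugated (every ring atom contributes a p orbital); 2 ring double bonds (4 π electrons) plus the carbanion lone pair (2) give 6 π electrons. Since 6 = 4n+2 (n=1), it is aromatic (cyclopentadienyl anion).
4 of the 7 rings are aromatic. Total: 4.

4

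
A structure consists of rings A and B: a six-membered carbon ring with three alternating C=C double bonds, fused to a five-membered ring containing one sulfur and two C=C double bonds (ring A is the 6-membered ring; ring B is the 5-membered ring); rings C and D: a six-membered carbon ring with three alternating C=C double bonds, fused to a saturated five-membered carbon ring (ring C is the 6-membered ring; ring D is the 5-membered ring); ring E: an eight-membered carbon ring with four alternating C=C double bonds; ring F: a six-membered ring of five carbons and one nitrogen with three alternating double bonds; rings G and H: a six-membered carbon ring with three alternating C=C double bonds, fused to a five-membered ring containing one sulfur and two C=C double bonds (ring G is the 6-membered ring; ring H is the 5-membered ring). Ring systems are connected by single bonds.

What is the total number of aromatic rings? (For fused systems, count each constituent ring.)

Rings A and B form a fused bicyclic system (with one sulfur) with 9 sp² atoms and 10 π electrons from ring double bonds plus a heteroatom lone pair. 10 = 4(2)+2, so the system is aromatic and both rings count as aromatic (benzothiophene).
Ring C has a continuous p-orbital overlap around the ring; 3 ring double bonds give 6 π electrons. That satisfies 4n+2 with n=1, so ring C is aromatic (benzene ring).
Ring D has three sp³ carbons, so it is not fully conjugated — not aromatic (cyclopentane ring).
Ring E has only sp² ring atoms; a planar conformation would have a fully conjugated π system of 8 electrons. But 8 = 4(2), which is 4n not 4n+2, so ring E is not aromatic (cyclooctatetraene) — cyclooctatetraene distorts into a non-planar tub to avoid antiaromaticity.
Ring F has a continuous p-orbital overlap around the ring; 3 ring double bonds give 6 π electrons. 6 = 4(1)+2, so ring F is aromatic (pyridine).
Rings G and H form a fused bicyclic system (with one sulfur) with 9 sp² atoms and 10 π electrons from ring double bonds plus a heteroatom lone pair. 10 = 4(2)+2, so the system is aromatic and both rings count as aromatic (benzothiophene).
Aromatic: A, B, C, F, G, H. Total: 6.

6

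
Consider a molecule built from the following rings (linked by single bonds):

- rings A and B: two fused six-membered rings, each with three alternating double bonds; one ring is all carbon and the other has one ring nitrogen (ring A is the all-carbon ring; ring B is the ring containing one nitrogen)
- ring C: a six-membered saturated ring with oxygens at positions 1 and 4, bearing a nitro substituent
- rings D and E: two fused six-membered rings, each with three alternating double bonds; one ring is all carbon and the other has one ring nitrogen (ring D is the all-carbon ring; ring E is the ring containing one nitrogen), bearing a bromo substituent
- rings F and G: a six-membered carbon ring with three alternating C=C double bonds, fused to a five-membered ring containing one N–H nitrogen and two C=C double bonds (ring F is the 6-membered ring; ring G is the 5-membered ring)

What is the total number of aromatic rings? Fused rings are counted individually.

6

Rings A and B form a fused bicyclic system (with one nitrogen) with 10 sp² atoms and 10 π electrons from ring double bonds. 10 = 4(2)+2, so the system is aromatic and both rings count as aromatic (quinoline).
Ring C has only sp³ atoms, so it is not fully conjugated — not aromatic (1,4-dioxane).
Rings D and E form a fused bicyclic system (with one nitrogen) with 10 sp² atoms and 10 π electrons from ring double bonds. 10 = 4(2)+2, so the system is aromatic and both rings count as aromatic (quinoline).
Rings F and G form a fused bicyclic system (with one N–H) with 9 sp² atoms and 10 π electrons from ring double bonds plus a heteroatom lone pair. 10 = 4(2)+2, so the system is aromatic and both rings count as aromatic (indole).
Aromatic: A, B, D, E, F, G. Total: 6.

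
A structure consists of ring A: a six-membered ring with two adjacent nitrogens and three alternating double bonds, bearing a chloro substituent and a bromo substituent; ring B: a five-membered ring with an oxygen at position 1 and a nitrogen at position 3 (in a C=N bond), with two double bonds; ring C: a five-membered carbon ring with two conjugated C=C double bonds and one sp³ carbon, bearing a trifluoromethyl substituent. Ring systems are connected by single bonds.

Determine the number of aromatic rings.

Ring A is fully conjugated (every ring atom contributes a p orbital); 3 ring double bonds give 6 π electrons. That satisfies 4n+2 with n=1, so ring A is aromatic (pyridazine).
Ring B is planar and fully conjugated; 2 ring double bonds (4 π electrons) plus a heteroatom lone pair (2) give 6 π electrons. Since 6 = 4n+2 (n=1), ring B is aromatic (oxazole).
Ring C has one sp³ carbon, so it is not fully conjugated — not aromatic (cyclopentadiene).
Aromatic: A, B. Total: 2.

2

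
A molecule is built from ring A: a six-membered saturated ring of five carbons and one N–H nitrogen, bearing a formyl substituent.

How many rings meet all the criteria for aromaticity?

0

Ring A has only sp³ atoms, so it is not fully conjugated — not aromatic (piperidine).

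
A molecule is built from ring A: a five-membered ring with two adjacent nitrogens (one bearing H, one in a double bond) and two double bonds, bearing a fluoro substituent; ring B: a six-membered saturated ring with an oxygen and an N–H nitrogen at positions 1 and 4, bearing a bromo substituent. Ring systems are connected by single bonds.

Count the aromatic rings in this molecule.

1

Ring A has a continuous p-orbital overlap around the ring; 2 ring double bonds (4 π electrons) plus a heteroatom lone pair (2) give 6 π electrons. 6 = 4(1)+2, so ring A is aromatic (pyrazole).
Ring B has only sp³ atoms, so it is not fully conjugated — not aromatic (morpholine).
Aromatic: A. Total: 1.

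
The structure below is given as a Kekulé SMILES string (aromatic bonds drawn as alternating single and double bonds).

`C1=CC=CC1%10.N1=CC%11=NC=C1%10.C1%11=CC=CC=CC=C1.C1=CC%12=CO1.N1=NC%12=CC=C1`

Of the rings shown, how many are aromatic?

The SMILES encodes a five-membered carbon ring with two conjugated C=C double bonds and one sp³ carbon; a six-membered ring with nitrogens at positions 1 and 4 and three alternating double bonds; an eight-membered carbon ring with four alternating C=C double bonds; a five-membered ring of four carbons and one oxygen, with two C=C double bonds; a six-membered ring with two adjacent nitrogens and three alternating double bonds.
The 5-membered ring has one sp³ carbon, so it is not fully conjugated — not aromatic (cyclopentadiene).
The 6-membered ring with two nitrogens (1,4) has a continuous p-orbital overlap around the ring; 3 ring double bonds give 6 π electrons. That satisfies 4n+2 with n=1, so it is aromatic (pyrazine).
The 8-membered ring has only sp² ring atoms; a planar conformation would have a fully conjugated π system of 8 electrons. But 8 = 4(2), which is 4n not 4n+2, so it is not aromatic (cyclooctatetraene) — cyclooctatetraene distorts into a non-planar tub to avoid antiaromaticity.
The 5-membered ring with one oxygen is planar and fully conjugated; 2 ring double bonds (4 π electrons) plus a heteroatom lone pair (2) give 6 π electrons. That satisfies 4n+2 with n=1, so it is aromatic (furan).
The 6-membered ring with two nitrogens (1,2) is fully conjugated (every ring atom contributes a p orbital); 3 ring double bonds give 6 π electrons. Since 6 = 4n+2 (n=1), it is aromatic (pyridazine).
3 of the 5 rings are aromatic. Total: 3.

3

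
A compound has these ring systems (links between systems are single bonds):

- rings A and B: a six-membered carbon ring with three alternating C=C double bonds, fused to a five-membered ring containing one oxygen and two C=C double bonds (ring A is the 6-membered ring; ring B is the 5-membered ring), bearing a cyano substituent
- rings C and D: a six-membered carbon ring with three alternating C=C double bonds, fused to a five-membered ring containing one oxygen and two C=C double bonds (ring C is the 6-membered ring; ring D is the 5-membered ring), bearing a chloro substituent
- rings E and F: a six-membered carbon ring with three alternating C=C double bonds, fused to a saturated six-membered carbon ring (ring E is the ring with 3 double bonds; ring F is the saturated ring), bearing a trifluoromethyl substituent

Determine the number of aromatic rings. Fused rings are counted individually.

5

Rings A and B form a fused bicyclic system (with one oxygen) with 9 sp² atoms and 10 π electrons from ring double bonds plus a heteroatom lone pair. 10 = 4(2)+2, so the system is aromatic and both rings count as aromatic (benzofuran).
Rings C and D form a fused bicyclic system (with one oxygen) with 9 sp² atoms and 10 π electrons from ring double bonds plus a heteroatom lone pair. 10 = 4(2)+2, so the system is aromatic and both rings count as aromatic (benzofuran).
Ring E is fully conjugated (every ring atom contributes a p orbital); 3 ring double bonds give 6 π electrons. 6 = 4(1)+2, so ring E is aromatic (benzene ring).
Ring F has four sp³ carbons, so it is not fully conjugated — not aromatic (cyclohexane ring).
Aromatic: A, B, C, D, E. Total: 5.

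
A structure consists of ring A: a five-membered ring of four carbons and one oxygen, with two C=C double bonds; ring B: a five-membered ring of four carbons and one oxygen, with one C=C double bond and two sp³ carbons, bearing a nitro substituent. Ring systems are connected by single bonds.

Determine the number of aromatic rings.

1

Ring A has a continuous p-orbital overlap around the ring; 2 ring double bonds (4 π electrons) plus a heteroatom lone pair (2) give 6 π electrons. 6 = 4(1)+2, so ring A is aromatic (furan).
Ring B has two sp³ carbons, so it is not fully conjugated — not aromatic (2,3-dihydrofuran).
Aromatic: A. Total: 1.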